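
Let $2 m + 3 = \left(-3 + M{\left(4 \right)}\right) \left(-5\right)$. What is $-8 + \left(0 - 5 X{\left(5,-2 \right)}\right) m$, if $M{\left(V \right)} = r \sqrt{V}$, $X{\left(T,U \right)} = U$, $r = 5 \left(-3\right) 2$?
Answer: $1552$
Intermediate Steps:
$r = -30$ ($r = \left(-15\right) 2 = -30$)
$M{\left(V \right)} = - 30 \sqrt{V}$
$m = 156$ ($m = - \frac{3}{2} + \frac{\left(-3 - 30 \sqrt{4}\right) \left(-5\right)}{2} = - \frac{3}{2} + \frac{\left(-3 - 60\right) \left(-5\right)}{2} = - \frac{3}{2} + \frac{\left(-63\right) \left(-5\right)}{2} = - \frac{3}{2} + \frac{1}{2} \cdot 315 = - \frac{3}{2} + \frac{315}{2} = 156$)
$-8 + \left(0 - 5 X{\left(5,-2 \right)}\right) m = -8 + \left(0 - -10\right) 156 = -8 + \left(0 + 10\right) 156 = -8 + 10 \cdot 156 = -8 + 1560 = 1552$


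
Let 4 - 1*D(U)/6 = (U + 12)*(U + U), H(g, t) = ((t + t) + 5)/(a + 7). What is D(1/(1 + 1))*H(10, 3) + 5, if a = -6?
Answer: -556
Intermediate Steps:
H(g, t) = 5 + 2*t (H(g, t) = ((t + t) + 5)/(-6 + 7) = (2*t + 5)/1 = (5 + 2*t)*1 = 5 + 2*t)
D(U) = 24 - 12*U*(12 + U) (D(U) = 24 - 6*(U + 12)*(U + U) = 24 - 6*(12 + U)*2*U = 24 - 12*U*(12 + U))
D(1/(1 + 1))*H(10, 3) + 5 = (24 - 144/(1 + 1) - 12/(1 + 1)²)*(5 + 2*3) + 5 = (24 - 144/2 - 12*(1/2)²)*(5 + 6) + 5 = (24 - 144*½ - 12*(½)²)*11 + 5 = (24 - 72 - 12*¼)*11 + 5 = (24 - 72 - 3)*11 + 5 = -51*11 + 5 = -561 + 5 = -556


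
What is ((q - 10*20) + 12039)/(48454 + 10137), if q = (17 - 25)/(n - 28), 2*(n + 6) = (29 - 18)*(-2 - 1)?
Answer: 1195755/5917691 ≈ 0.20206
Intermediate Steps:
n = -45/2 (n = -6 + ((29 - 18)*(-2 - 1))/2 = -6 + (11*(-3))/2 = -6 + (½)*(-33) = -6 - 33/2 = -45/2 ≈ -22.500)
q = 16/101 (q = (17 - 25)/(-45/2 - 28) = -8/(-101/2) = -8*(-2/101) = 16/101 ≈ 0.15842)
((q - 10*20) + 12039)/(48454 + 10137) = ((16/101 - 10*20) + 12039)/(48454 + 10137) = ((16/101 - 200) + 12039)/58591 = (-20184/101 + 12039)*(1/58591) = (1195755/101)*(1/58591) = 1195755/5917691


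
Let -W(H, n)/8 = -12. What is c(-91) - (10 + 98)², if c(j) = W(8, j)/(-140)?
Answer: -408264/35 ≈ -11665.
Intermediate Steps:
W(H, n) = 96 (W(H, n) = -8*(-12) = 96)
c(j) = -24/35 (c(j) = 96/(-140) = 96*(-1/140) = -24/35)
c(-91) - (10 + 98)² = -24/35 - (10 + 98)² = -24/35 - 1*108² = -24/35 - 1*11664 = -24/35 - 11664 = -408264/35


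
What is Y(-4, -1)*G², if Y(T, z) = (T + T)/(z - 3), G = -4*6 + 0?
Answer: 1152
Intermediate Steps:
G = -24 (G = -24 + 0 = -24)
Y(T, z) = 2*T/(-3 + z) (Y(T, z) = (2*T)/(-3 + z) = 2*T/(-3 + z))
Y(-4, -1)*G² = (2*(-4)/(-3 - 1))*(-24)² = (2*(-4)/(-4))*576 = (2*(-4)*(-¼))*576 = 2*576 = 1152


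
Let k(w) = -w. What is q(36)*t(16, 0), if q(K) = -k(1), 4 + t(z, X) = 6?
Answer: 2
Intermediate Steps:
t(z, X) = 2 (t(z, X) = -4 + 6 = 2)
q(K) = 1 (q(K) = -(-1) = -1*(-1) = 1)
q(36)*t(16, 0) = 1*2 = 2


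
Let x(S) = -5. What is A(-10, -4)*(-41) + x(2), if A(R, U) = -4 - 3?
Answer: 282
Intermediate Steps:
A(R, U) = -7
A(-10, -4)*(-41) + x(2) = -7*(-41) - 5 = 287 - 5 = 282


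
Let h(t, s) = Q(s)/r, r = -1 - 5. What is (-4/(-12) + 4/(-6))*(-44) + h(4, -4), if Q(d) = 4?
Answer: 14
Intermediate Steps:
r = -6
h(t, s) = -2/3 (h(t, s) = 4/(-6) = 4*(-1/6) = -2/3)
(-4/(-12) + 4/(-6))*(-44) + h(4, -4) = (-4/(-12) + 4/(-6))*(-44) - 2/3 = (-4*(-1/12) + 4*(-1/6))*(-44) - 2/3 = (1/3 - 2/3)*(-44) - 2/3 = -1/3*(-44) - 2/3 = 44/3 - 2/3 = 14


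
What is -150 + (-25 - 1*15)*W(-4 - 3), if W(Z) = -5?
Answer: 50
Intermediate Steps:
-150 + (-25 - 1*15)*W(-4 - 3) = -150 + (-25 - 1*15)*(-5) = -150 + (-25 - 15)*(-5) = -150 - 40*(-5) = -150 + 200 = 50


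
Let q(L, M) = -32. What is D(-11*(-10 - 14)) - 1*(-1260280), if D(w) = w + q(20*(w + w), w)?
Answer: 1260512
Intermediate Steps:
D(w) = -32 + w (D(w) = w - 32 = -32 + w)
D(-11*(-10 - 14)) - 1*(-1260280) = (-32 - 11*(-10 - 14)) - 1*(-1260280) = (-32 - 11*(-24)) + 1260280 = (-32 + 264) + 1260280 = 232 + 1260280 = 1260512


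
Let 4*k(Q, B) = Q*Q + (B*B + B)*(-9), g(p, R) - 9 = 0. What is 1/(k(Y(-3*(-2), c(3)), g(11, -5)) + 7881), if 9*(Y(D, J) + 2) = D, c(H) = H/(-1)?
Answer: 18/138221 ≈ 0.00013023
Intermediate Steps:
g(p, R) = 9 (g(p, R) = 9 + 0 = 9)
c(H) = -H (c(H) = H*(-1) = -H)
Y(D, J) = -2 + D/9
k(Q, B) = -9*B/4 - 9*B**2/4 + Q**2/4 (k(Q, B) = (Q*Q + (B*B + B)*(-9))/4 = (Q**2 + (B**2 + B)*(-9))/4 = (Q**2 + (B + B**2)*(-9))/4 = (Q**2 + (-9*B - 9*B**2))/4 = (Q**2 - 9*B - 9*B**2)/4 = -9*B/4 - 9*B**2/4 + Q**2/4)
1/(k(Y(-3*(-2), c(3)), g(11, -5)) + 7881) = 1/((-9/4*9 - 9/4*9**2 + (-2 + (-3*(-2))/9)**2/4) + 7881) = 1/((-81/4 - 9/4*81 + (-2 + (1/9)*6)**2/4) + 7881) = 1/((-81/4 - 729/4 + (-2 + 2/3)**2/4) + 7881) = 1/((-81/4 - 729/4 + (-4/3)**2/4) + 7881) = 1/((-81/4 - 729/4 + (1/4)*(16/9)) + 7881) = 1/((-81/4 - 729/4 + 4/9) + 7881) = 1/(-3637/18 + 7881) = 1/(138221/18) = 18/138221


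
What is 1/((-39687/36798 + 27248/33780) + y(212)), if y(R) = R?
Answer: 103586370/21932147527 ≈ 0.0047230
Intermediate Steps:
1/((-39687/36798 + 27248/33780) + y(212)) = 1/((-39687/36798 + 27248/33780) + 212) = 1/((-39687*1/36798 + 27248*(1/33780)) + 212) = 1/((-13229/12266 + 6812/8445) + 212) = 1/(-28162913/103586370 + 212) = 1/(21932147527/103586370) = 103586370/21932147527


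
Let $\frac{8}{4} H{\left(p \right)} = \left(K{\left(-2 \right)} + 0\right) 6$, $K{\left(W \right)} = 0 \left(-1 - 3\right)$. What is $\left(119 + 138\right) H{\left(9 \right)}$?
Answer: $0$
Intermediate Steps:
$K{\left(W \right)} = 0$ ($K{\left(W \right)} = 0 \left(-4\right) = 0$)
$H{\left(p \right)} = 0$ ($H{\left(p \right)} = \frac{\left(0 + 0\right) 6}{2} = \frac{0 \cdot 6}{2} = \frac{1}{2} \cdot 0 = 0$)
$\left(119 + 138\right) H{\left(9 \right)} = \left(119 + 138\right) 0 = 257 \cdot 0 = 0$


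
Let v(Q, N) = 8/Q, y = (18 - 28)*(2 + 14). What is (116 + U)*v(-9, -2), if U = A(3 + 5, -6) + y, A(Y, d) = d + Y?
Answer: 112/3 ≈ 37.333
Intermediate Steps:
A(Y, d) = Y + d
y = -160 (y = -10*16 = -160)
U = -158 (U = ((3 + 5) - 6) - 160 = (8 - 6) - 160 = 2 - 160 = -158)
(116 + U)*v(-9, -2) = (116 - 158)*(8/(-9)) = -336*(-1)/9 = -42*(-8/9) = 112/3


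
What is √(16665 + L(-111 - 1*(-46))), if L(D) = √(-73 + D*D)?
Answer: √(16665 + 2*√1038) ≈ 129.34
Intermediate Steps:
L(D) = √(-73 + D²)
√(16665 + L(-111 - 1*(-46))) = √(16665 + √(-73 + (-111 - 1*(-46))²)) = √(16665 + √(-73 + (-111 + 46)²)) = √(16665 + √(-73 + (-65)²)) = √(16665 + √(-73 + 4225)) = √(16665 + √4152) = √(16665 + 2*√1038)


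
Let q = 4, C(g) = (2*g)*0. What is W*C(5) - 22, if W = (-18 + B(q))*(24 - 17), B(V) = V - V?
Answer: -22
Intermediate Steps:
C(g) = 0
B(V) = 0
W = -126 (W = (-18 + 0)*(24 - 17) = -18*7 = -126)
W*C(5) - 22 = -126*0 - 22 = 0 - 22 = -22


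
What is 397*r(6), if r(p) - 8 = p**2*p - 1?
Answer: 88531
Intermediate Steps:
r(p) = 7 + p**3 (r(p) = 8 + (p**2*p - 1) = 8 + (p**3 - 1) = 8 + (-1 + p**3) = 7 + p**3)
397*r(6) = 397*(7 + 6**3) = 397*(7 + 216) = 397*223 = 88531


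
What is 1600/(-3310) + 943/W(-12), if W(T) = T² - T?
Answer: 287173/51636 ≈ 5.5615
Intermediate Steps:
1600/(-3310) + 943/W(-12) = 1600/(-3310) + 943/((-12*(-1 - 12))) = 1600*(-1/3310) + 943/((-12*(-13))) = -160/331 + 943/156 = 287173/51636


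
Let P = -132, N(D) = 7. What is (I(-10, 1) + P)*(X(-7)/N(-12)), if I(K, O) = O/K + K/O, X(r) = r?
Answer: 1421/10 ≈ 142.10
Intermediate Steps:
I(K, O) = K/O + O/K
(I(-10, 1) + P)*(X(-7)/N(-12)) = ((-10/1 + 1/(-10)) - 132)*(-7/7) = ((-10*1 + 1*(-⅒)) - 132)*(-7*⅐) = ((-10 - ⅒) - 132)*(-1) = (-101/10 - 132)*(-1) = -1421/10*(-1) = 1421/10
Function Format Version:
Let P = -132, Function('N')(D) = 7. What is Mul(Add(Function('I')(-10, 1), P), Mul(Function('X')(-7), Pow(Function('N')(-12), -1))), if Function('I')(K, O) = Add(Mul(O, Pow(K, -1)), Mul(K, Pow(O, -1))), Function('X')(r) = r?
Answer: Rational(1421, 10) ≈ 142.10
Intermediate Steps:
Function('I')(K, O) = Add(Mul(K, Pow(O, -1)), Mul(O, Pow(K, -1)))
Mul(Add(Function('I')(-10, 1), P), Mul(Function('X')(-7), Pow(Function('N')(-12), -1))) = Mul(Add(Add(Mul(-10, Pow(1, -1)), Mul(1, Pow(-10, -1))), -132), Mul(-7, Pow(7, -1))) = Mul(Add(Add(Mul(-10, 1), Mul(1, Rational(-1, 10))), -132), Mul(-7, Rational(1, 7))) = Mul(Add(Add(-10, Rational(-1, 10)), -132), -1) = Mul(Add(Rational(-101, 10), -132), -1) = Mul(Rational(-1421, 10), -1) = Rational(1421, 10)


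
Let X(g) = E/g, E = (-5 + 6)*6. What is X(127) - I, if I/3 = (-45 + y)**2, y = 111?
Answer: -1659630/127 ≈ -13068.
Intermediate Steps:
E = 6 (E = 1*6 = 6)
I = 13068 (I = 3*(-45 + 111)**2 = 3*66**2 = 3*4356 = 13068)
X(g) = 6/g
X(127) - I = 6/127 - 1*13068 = 6*(1/127) - 13068 = 6/127 - 13068 = -1659630/127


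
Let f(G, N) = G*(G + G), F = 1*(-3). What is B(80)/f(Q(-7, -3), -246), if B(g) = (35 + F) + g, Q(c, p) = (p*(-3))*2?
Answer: 14/81 ≈ 0.17284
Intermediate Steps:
F = -3
Q(c, p) = -6*p (Q(c, p) = -3*p*2 = -6*p)
f(G, N) = 2*G² (f(G, N) = G*(2*G) = 2*G²)
B(g) = 32 + g (B(g) = (35 - 3) + g = 32 + g)
B(80)/f(Q(-7, -3), -246) = (32 + 80)/((2*(-6*(-3))²)) = 112/((2*18²)) = 112/((2*324)) = 112/648 = 112*(1/648) = 14/81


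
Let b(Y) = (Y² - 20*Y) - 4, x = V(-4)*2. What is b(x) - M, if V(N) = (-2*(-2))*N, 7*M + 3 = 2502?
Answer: 1303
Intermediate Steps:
M = 357 (M = -3/7 + (⅐)*2502 = -3/7 + 2502/7 = 357)
V(N) = 4*N
x = -32 (x = (4*(-4))*2 = -16*2 = -32)
b(Y) = -4 + Y² - 20*Y
b(x) - M = (-4 + (-32)² - 20*(-32)) - 1*357 = (-4 + 1024 + 640) - 357 = 1660 - 357 = 1303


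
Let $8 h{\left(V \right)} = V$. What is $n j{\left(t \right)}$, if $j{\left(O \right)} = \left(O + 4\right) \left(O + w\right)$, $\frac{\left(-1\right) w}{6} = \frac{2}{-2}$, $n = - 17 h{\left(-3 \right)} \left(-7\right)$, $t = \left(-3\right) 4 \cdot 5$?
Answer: $-134946$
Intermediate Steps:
$h{\left(V \right)} = \frac{V}{8}$
$t = -60$ ($t = \left(-12\right) 5 = -60$)
$n = - \frac{357}{8}$ ($n = - 17 \cdot \frac{1}{8} \left(-3\right) \left(-7\right) = \left(-17\right) \left(- \frac{3}{8}\right) \left(-7\right) = \frac{51}{8} \left(-7\right) = - \frac{357}{8} \approx -44.625$)
$w = 6$ ($w = - 6 \frac{2}{-2} = - 6 \cdot 2 \left(- \frac{1}{2}\right) = \left(-6\right) \left(-1\right) = 6$)
$j{\left(O \right)} = \left(4 + O\right) \left(6 + O\right)$ ($j{\left(O \right)} = \left(O + 4\right) \left(O + 6\right) = \left(4 + O\right) \left(6 + O\right)$)
$n j{\left(t \right)} = - \frac{357 \left(24 + \left(-60\right)^{2} + 10 \left(-60\right)\right)}{8} = - \frac{357 \left(24 + 3600 - 600\right)}{8} = \left(- \frac{357}{8}\right) 3024 = -134946$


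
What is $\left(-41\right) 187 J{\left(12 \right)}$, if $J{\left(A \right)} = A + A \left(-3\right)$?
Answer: $184008$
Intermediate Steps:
$J{\left(A \right)} = - 2 A$ ($J{\left(A \right)} = A - 3 A = - 2 A$)
$\left(-41\right) 187 J{\left(12 \right)} = \left(-41\right) 187 \left(\left(-2\right) 12\right) = \left(-7667\right) \left(-24\right) = 184008$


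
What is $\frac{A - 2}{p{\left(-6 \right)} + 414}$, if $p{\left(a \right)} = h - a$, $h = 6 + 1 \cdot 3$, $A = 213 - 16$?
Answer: $\frac{5}{11} \approx 0.45455$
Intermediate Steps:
$A = 197$ ($A = 213 - 16 = 197$)
$h = 9$ ($h = 6 + 3 = 9$)
$p{\left(a \right)} = 9 - a$
$\frac{A - 2}{p{\left(-6 \right)} + 414} = \frac{197 - 2}{\left(9 - -6\right) + 414} = \frac{195}{\left(9 + 6\right) + 414} = \frac{195}{15 + 414} = \frac{195}{429} = 195 \cdot \frac{1}{429} = \frac{5}{11}$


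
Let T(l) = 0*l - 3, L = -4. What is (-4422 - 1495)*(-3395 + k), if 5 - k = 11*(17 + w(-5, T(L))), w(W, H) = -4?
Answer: 20904761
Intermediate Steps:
T(l) = -3 (T(l) = 0 - 3 = -3)
k = -138 (k = 5 - 11*(17 - 4) = 5 - 11*13 = 5 - 1*143 = 5 - 143 = -138)
(-4422 - 1495)*(-3395 + k) = (-4422 - 1495)*(-3395 - 138) = -5917*(-3533) = 20904761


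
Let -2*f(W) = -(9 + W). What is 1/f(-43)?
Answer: -1/17 ≈ -0.058824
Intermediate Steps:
f(W) = 9/2 + W/2 (f(W) = -(-1)*(9 + W)/2 = -(-9 - W)/2 = 9/2 + W/2)
1/f(-43) = 1/(9/2 + (½)*(-43)) = 1/(9/2 - 43/2) = 1/(-17) = -1/17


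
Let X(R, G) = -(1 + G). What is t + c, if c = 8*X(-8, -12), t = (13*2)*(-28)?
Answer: -640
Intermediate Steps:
X(R, G) = -1 - G
t = -728 (t = 26*(-28) = -728)
c = 88 (c = 8*(-1 - 1*(-12)) = 8*(-1 + 12) = 8*11 = 88)
t + c = -728 + 88 = -640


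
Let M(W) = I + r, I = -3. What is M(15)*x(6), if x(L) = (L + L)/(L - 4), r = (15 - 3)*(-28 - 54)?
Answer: -5922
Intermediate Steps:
r = -984 (r = 12*(-82) = -984)
M(W) = -987 (M(W) = -3 - 984 = -987)
x(L) = 2*L/(-4 + L) (x(L) = (2*L)/(-4 + L) = 2*L/(-4 + L))
M(15)*x(6) = -1974*6/(-4 + 6) = -1974*6/2 = -987*6 = -5922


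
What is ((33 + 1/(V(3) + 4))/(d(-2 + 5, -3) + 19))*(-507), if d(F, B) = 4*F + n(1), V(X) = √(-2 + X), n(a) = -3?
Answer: -42081/70 ≈ -601.16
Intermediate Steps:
d(F, B) = -3 + 4*F (d(F, B) = 4*F - 3 = -3 + 4*F)
((33 + 1/(V(3) + 4))/(d(-2 + 5, -3) + 19))*(-507) = ((33 + 1/(√(-2 + 3) + 4))/((-3 + 4*(-2 + 5)) + 19))*(-507) = ((33 + 1/(√1 + 4))/((-3 + 4*3) + 19))*(-507) = ((33 + 1/(1 + 4))/((-3 + 12) + 19))*(-507) = ((33 + 1/5)/(9 + 19))*(-507) = ((33 + ⅕)/28)*(-507) = ((166/5)*(1/28))*(-507) = (83/70)*(-507) = -42081/70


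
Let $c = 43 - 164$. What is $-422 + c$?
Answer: $-543$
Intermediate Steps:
$c = -121$
$-422 + c = -422 - 121 = -543$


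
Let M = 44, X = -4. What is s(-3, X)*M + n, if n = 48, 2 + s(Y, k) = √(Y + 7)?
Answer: 48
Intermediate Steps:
s(Y, k) = -2 + √(7 + Y) (s(Y, k) = -2 + √(Y + 7) = -2 + √(7 + Y))
s(-3, X)*M + n = (-2 + √(7 - 3))*44 + 48 = (-2 + √4)*44 + 48 = (-2 + 2)*44 + 48 = 0*44 + 48 = 0 + 48 = 48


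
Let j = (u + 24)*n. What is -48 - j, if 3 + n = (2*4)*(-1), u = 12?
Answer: 348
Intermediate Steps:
n = -11 (n = -3 + (2*4)*(-1) = -3 + 8*(-1) = -3 - 8 = -11)
j = -396 (j = (12 + 24)*(-11) = 36*(-11) = -396)
-48 - j = -48 - 1*(-396) = -48 + 396 = 348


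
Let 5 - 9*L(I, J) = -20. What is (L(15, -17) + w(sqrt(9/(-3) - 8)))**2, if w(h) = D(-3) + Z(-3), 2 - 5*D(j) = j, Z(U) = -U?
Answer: 3721/81 ≈ 45.938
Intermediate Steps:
D(j) = 2/5 - j/5
w(h) = 4 (w(h) = (2/5 - 1/5*(-3)) - 1*(-3) = (2/5 + 3/5) + 3 = 1 + 3 = 4)
L(I, J) = 25/9 (L(I, J) = 5/9 - 1/9*(-20) = 5/9 + 20/9 = 25/9)
(L(15, -17) + w(sqrt(9/(-3) - 8)))**2 = (25/9 + 4)**2 = (61/9)**2 = 3721/81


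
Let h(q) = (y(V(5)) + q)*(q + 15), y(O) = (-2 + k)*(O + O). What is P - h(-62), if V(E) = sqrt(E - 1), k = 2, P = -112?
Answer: -3026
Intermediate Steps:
V(E) = sqrt(-1 + E)
y(O) = 0 (y(O) = (-2 + 2)*(O + O) = 0*(2*O) = 0)
h(q) = q*(15 + q) (h(q) = (0 + q)*(q + 15) = q*(15 + q))
P - h(-62) = -112 - (-62)*(15 - 62) = -112 - (-62)*(-47) = -112 - 1*2914 = -112 - 2914 = -3026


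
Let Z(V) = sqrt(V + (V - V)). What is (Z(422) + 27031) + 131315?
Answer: 158346 + sqrt(422) ≈ 1.5837e+5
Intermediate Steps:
Z(V) = sqrt(V) (Z(V) = sqrt(V + 0) = sqrt(V))
(Z(422) + 27031) + 131315 = (sqrt(422) + 27031) + 131315 = (27031 + sqrt(422)) + 131315 = 158346 + sqrt(422)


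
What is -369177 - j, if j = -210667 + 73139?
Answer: -231649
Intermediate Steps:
j = -137528
-369177 - j = -369177 - 1*(-137528) = -369177 + 137528 = -231649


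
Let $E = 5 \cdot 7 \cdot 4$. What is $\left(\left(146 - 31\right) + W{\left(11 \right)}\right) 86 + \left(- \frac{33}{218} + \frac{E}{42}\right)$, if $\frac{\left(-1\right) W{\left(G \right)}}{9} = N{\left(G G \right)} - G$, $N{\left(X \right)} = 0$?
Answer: $\frac{12038297}{654} \approx 18407.0$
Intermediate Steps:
$E = 140$ ($E = 35 \cdot 4 = 140$)
$W{\left(G \right)} = 9 G$ ($W{\left(G \right)} = - 9 \left(0 - G\right) = - 9 \left(- G\right) = 9 G$)
$\left(\left(146 - 31\right) + W{\left(11 \right)}\right) 86 + \left(- \frac{33}{218} + \frac{E}{42}\right) = \left(\left(146 - 31\right) + 9 \cdot 11\right) 86 + \left(- \frac{33}{218} + \frac{140}{42}\right) = \left(115 + 99\right) 86 + \left(\left(-33\right) \frac{1}{218} + 140 \cdot \frac{1}{42}\right) = 214 \cdot 86 + \left(- \frac{33}{218} + \frac{10}{3}\right) = 18404 + \frac{2081}{654} = \frac{12038297}{654}$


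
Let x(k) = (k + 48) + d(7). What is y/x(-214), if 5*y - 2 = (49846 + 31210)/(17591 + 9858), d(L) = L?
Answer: -45318/7273985 ≈ -0.0062301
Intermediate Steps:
y = 135954/137245 (y = 2/5 + ((49846 + 31210)/(17591 + 9858))/5 = 2/5 + (81056/27449)/5 = 2/5 + (81056*(1/27449))/5 = 2/5 + (1/5)*(81056/27449) = 2/5 + 81056/137245 = 135954/137245 ≈ 0.99059)
x(k) = 55 + k (x(k) = (k + 48) + 7 = (48 + k) + 7 = 55 + k)
y/x(-214) = 135954/(137245*(55 - 214)) = (135954/137245)/(-159) = (135954/137245)*(-1/159) = -45318/7273985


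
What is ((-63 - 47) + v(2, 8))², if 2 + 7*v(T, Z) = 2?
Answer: 12100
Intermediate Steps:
v(T, Z) = 0 (v(T, Z) = -2/7 + (⅐)*2 = -2/7 + 2/7 = 0)
((-63 - 47) + v(2, 8))² = ((-63 - 47) + 0)² = (-110 + 0)² = (-110)² = 12100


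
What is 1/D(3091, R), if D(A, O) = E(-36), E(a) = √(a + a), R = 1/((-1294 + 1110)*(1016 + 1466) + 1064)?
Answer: -I*√2/12 ≈ -0.11785*I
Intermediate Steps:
R = -1/455624 (R = 1/(-184*2482 + 1064) = 1/(-456688 + 1064) = 1/(-455624) = -1/455624 ≈ -2.1948e-6)
E(a) = √2*√a (E(a) = √(2*a) = √2*√a)
D(A, O) = 6*I*√2 (D(A, O) = √2*√(-36) = √2*(6*I) = 6*I*√2)
1/D(3091, R) = 1/(6*I*√2) = -I*√2/12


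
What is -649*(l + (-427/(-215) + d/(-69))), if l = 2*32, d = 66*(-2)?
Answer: -217908889/4945 ≈ -44067.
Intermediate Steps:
d = -132
l = 64
-649*(l + (-427/(-215) + d/(-69))) = -649*(64 + (-427/(-215) - 132/(-69))) = -649*(64 + (-427*(-1/215) - 132*(-1/69))) = -649*(64 + (427/215 + 44/23)) = -649*(64 + 19281/4945) = -649*335761/4945 = -217908889/4945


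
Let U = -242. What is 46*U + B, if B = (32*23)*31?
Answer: 11684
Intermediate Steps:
B = 22816 (B = 736*31 = 22816)
46*U + B = 46*(-242) + 22816 = -11132 + 22816 = 11684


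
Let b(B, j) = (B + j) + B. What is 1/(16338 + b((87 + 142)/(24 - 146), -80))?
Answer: 61/991509 ≈ 6.1522e-5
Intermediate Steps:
b(B, j) = j + 2*B
1/(16338 + b((87 + 142)/(24 - 146), -80)) = 1/(16338 + (-80 + 2*((87 + 142)/(24 - 146)))) = 1/(16338 + (-80 + 2*(229/(-122)))) = 1/(16338 + (-80 + 2*(229*(-1/122)))) = 1/(16338 + (-80 + 2*(-229/122))) = 1/(16338 + (-80 - 229/61)) = 1/(16338 - 5109/61) = 1/(991509/61) = 61/991509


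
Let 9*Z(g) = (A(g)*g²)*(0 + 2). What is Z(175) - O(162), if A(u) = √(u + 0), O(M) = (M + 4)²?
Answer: -27556 + 306250*√7/9 ≈ 62473.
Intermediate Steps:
O(M) = (4 + M)²
A(u) = √u
Z(g) = 2*g^(5/2)/9 (Z(g) = ((√g*g²)*(0 + 2))/9 = (g^(5/2)*2)/9 = (2*g^(5/2))/9 = 2*g^(5/2)/9)
Z(175) - O(162) = 2*175^(5/2)/9 - (4 + 162)² = 2*(153125*√7)/9 - 1*166² = 306250*√7/9 - 1*27556 = 306250*√7/9 - 27556 = -27556 + 306250*√7/9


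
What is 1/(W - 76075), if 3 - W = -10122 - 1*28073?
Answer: -1/37877 ≈ -2.6401e-5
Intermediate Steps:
W = 38198 (W = 3 - (-10122 - 1*28073) = 3 - (-10122 - 28073) = 3 - 1*(-38195) = 3 + 38195 = 38198)
1/(W - 76075) = 1/(38198 - 76075) = 1/(-37877) = -1/37877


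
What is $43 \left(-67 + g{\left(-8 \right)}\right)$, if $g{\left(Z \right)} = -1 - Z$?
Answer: $-2580$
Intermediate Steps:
$43 \left(-67 + g{\left(-8 \right)}\right) = 43 \left(-67 - -7\right) = 43 \left(-67 + \left(-1 + 8\right)\right) = 43 \left(-67 + 7\right) = 43 \left(-60\right) = -2580$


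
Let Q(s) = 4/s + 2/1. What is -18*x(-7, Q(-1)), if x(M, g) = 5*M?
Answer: 630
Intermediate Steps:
Q(s) = 2 + 4/s (Q(s) = 4/s + 2*1 = 4/s + 2 = 2 + 4/s)
-18*x(-7, Q(-1)) = -90*(-7) = -18*(-35) = 630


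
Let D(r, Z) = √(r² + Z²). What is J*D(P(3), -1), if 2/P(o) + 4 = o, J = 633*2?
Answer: 1266*√5 ≈ 2830.9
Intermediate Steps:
J = 1266
P(o) = 2/(-4 + o)
D(r, Z) = √(Z² + r²)
J*D(P(3), -1) = 1266*√((-1)² + (2/(-4 + 3))²) = 1266*√(1 + (2/(-1))²) = 1266*√(1 + (2*(-1))²) = 1266*√(1 + (-2)²) = 1266*√(1 + 4) = 1266*√5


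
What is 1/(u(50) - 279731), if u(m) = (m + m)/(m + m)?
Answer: -1/279730 ≈ -3.5749e-6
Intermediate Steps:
u(m) = 1 (u(m) = (2*m)/((2*m)) = (2*m)*(1/(2*m)) = 1)
1/(u(50) - 279731) = 1/(1 - 279731) = 1/(-279730) = -1/279730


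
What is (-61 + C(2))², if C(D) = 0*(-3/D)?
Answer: 3721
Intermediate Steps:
C(D) = 0
(-61 + C(2))² = (-61 + 0)² = (-61)² = 3721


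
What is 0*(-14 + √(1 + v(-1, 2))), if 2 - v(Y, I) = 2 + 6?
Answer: 0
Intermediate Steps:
v(Y, I) = -6 (v(Y, I) = 2 - (2 + 6) = 2 - 1*8 = 2 - 8 = -6)
0*(-14 + √(1 + v(-1, 2))) = 0*(-14 + √(1 - 6)) = 0*(-14 + √(-5)) = 0*(-14 + I*√5) = 0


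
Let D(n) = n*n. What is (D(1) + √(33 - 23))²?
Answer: (1 + √10)² ≈ 17.325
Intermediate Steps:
D(n) = n²
(D(1) + √(33 - 23))² = (1² + √(33 - 23))² = (1 + √10)²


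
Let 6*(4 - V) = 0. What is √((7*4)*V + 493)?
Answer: 11*√5 ≈ 24.597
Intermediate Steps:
V = 4 (V = 4 - ⅙*0 = 4 + 0 = 4)
√((7*4)*V + 493) = √((7*4)*4 + 493) = √(28*4 + 493) = √(112 + 493) = √605 = 11*√5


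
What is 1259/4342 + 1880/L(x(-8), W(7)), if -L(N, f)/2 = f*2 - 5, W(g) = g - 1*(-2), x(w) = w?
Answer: -312701/4342 ≈ -72.018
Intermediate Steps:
W(g) = 2 + g (W(g) = g + 2 = 2 + g)
L(N, f) = 10 - 4*f (L(N, f) = -2*(f*2 - 5) = -2*(2*f - 5) = -2*(-5 + 2*f) = 10 - 4*f)
1259/4342 + 1880/L(x(-8), W(7)) = 1259/4342 + 1880/(10 - 4*(2 + 7)) = 1259*(1/4342) + 1880/(10 - 4*9) = 1259/4342 + 1880/(10 - 36) = 1259/4342 + 1880/(-26) = 1259/4342 + 1880*(-1/26) = 1259/4342 - 940/13 = -312701/4342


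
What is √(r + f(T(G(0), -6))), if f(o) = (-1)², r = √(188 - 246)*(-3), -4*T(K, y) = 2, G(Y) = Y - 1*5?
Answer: √(1 - 3*I*√58) ≈ 3.4546 - 3.3068*I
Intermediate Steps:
G(Y) = -5 + Y (G(Y) = Y - 5 = -5 + Y)
T(K, y) = -½ (T(K, y) = -¼*2 = -½)
r = -3*I*√58 (r = √(-58)*(-3) = (I*√58)*(-3) = -3*I*√58 ≈ -22.847*I)
f(o) = 1
√(r + f(T(G(0), -6))) = √(-3*I*√58 + 1) = √(1 - 3*I*√58)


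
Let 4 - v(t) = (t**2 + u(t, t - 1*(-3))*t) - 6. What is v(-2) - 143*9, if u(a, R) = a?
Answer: -1285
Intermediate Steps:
v(t) = 10 - 2*t**2 (v(t) = 4 - ((t**2 + t*t) - 6) = 4 - ((t**2 + t**2) - 6) = 4 - (2*t**2 - 6) = 4 - (-6 + 2*t**2) = 4 + (6 - 2*t**2) = 10 - 2*t**2)
v(-2) - 143*9 = (10 - 2*(-2)**2) - 143*9 = (10 - 2*4) - 1287 = (10 - 8) - 1287 = 2 - 1287 = -1285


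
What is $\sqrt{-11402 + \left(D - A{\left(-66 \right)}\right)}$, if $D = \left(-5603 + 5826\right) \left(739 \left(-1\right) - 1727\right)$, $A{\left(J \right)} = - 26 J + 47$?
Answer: $i \sqrt{563083} \approx 750.39 i$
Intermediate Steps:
$A{\left(J \right)} = 47 - 26 J$
$D = -549918$ ($D = 223 \left(-739 - 1727\right) = 223 \left(-2466\right) = -549918$)
$\sqrt{-11402 + \left(D - A{\left(-66 \right)}\right)} = \sqrt{-11402 - \left(549965 + 1716\right)} = \sqrt{-11402 - 551681} = \sqrt{-563083} = i \sqrt{563083}$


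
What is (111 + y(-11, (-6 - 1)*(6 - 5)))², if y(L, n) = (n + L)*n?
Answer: 56169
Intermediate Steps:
y(L, n) = n*(L + n) (y(L, n) = (L + n)*n = n*(L + n))
(111 + y(-11, (-6 - 1)*(6 - 5)))² = (111 + ((-6 - 1)*(6 - 5))*(-11 + (-6 - 1)*(6 - 5)))² = (111 + (-7*1)*(-11 - 7*1))² = (111 - 7*(-11 - 7))² = (111 - 7*(-18))² = (111 + 126)² = 237² = 56169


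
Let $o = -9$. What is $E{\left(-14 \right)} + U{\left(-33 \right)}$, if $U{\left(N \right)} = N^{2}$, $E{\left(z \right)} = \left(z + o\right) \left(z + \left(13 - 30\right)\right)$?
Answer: $1802$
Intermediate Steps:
$E{\left(z \right)} = \left(-17 + z\right) \left(-9 + z\right)$ ($E{\left(z \right)} = \left(z - 9\right) \left(z + \left(13 - 30\right)\right) = \left(-9 + z\right) \left(z + \left(13 - 30\right)\right) = \left(-9 + z\right) \left(z - 17\right) = \left(-9 + z\right) \left(-17 + z\right) = \left(-17 + z\right) \left(-9 + z\right)$)
$E{\left(-14 \right)} + U{\left(-33 \right)} = \left(153 + \left(-14\right)^{2} - -364\right) + \left(-33\right)^{2} = \left(153 + 196 + 364\right) + 1089 = 713 + 1089 = 1802$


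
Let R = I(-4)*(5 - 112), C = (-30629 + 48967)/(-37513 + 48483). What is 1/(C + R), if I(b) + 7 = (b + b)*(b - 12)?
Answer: -5485/71005126 ≈ -7.7248e-5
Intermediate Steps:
I(b) = -7 + 2*b*(-12 + b) (I(b) = -7 + (b + b)*(b - 12) = -7 + (2*b)*(-12 + b) = -7 + 2*b*(-12 + b))
C = 9169/5485 (C = 18338/10970 = 18338*(1/10970) = 9169/5485 ≈ 1.6716)
R = -12947 (R = (-7 - 24*(-4) + 2*(-4)²)*(5 - 112) = (-7 + 96 + 2*16)*(-107) = (-7 + 96 + 32)*(-107) = 121*(-107) = -12947)
1/(C + R) = 1/(9169/5485 - 12947) = 1/(-71005126/5485) = -5485/71005126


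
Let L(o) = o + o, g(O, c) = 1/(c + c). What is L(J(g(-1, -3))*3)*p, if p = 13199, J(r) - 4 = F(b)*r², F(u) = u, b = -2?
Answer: 937129/3 ≈ 3.1238e+5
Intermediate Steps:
g(O, c) = 1/(2*c)
J(r) = 4 - 2*r²
L(o) = 2*o
L(J(g(-1, -3))*3)*p = (2*((4 - 2*((½)/(-3))²)*3))*13199 = (2*((4 - 2*((½)*(-⅓))²)*3))*13199 = (2*((4 - 2*(-⅙)²)*3))*13199 = (2*((4 - 2*1/36)*3))*13199 = (2*((4 - 1/18)*3))*13199 = (2*((71/18)*3))*13199 = (2*(71/6))*13199 = (71/3)*13199 = 937129/3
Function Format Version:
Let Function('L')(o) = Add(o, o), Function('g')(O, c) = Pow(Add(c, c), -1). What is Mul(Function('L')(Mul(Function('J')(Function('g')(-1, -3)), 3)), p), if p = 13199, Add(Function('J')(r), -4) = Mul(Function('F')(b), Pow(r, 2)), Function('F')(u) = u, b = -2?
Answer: Rational(937129, 3) ≈ 3.1238e+5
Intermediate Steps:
Function('g')(O, c) = Mul(Rational(1, 2), Pow(c, -1)) (Function('g')(O, c) = Pow(Mul(2, c), -1) = Mul(Rational(1, 2), Pow(c, -1)))
Function('J')(r) = Add(4, Mul(-2, Pow(r, 2)))
Function('L')(o) = Mul(2, o)
Mul(Function('L')(Mul(Function('J')(Function('g')(-1, -3)), 3)), p) = Mul(Mul(2, Mul(Add(4, Mul(-2, Pow(Mul(Rational(1, 2), Pow(-3, -1)), 2))), 3)), 13199) = Mul(Mul(2, Mul(Add(4, Mul(-2, Pow(Mul(Rational(1, 2), Rational(-1, 3)), 2))), 3)), 13199) = Mul(Mul(2, Mul(Add(4, Mul(-2, Pow(Rational(-1, 6), 2))), 3)), 13199) = Mul(Mul(2, Mul(Add(4, Mul(-2, Rational(1, 36))), 3)), 13199) = Mul(Mul(2, Mul(Add(4, Rational(-1, 18)), 3)), 13199) = Mul(Mul(2, Mul(Rational(71, 18), 3)), 13199) = Mul(Mul(2, Rational(71, 6)), 13199) = Mul(Rational(71, 3), 13199) = Rational(937129, 3)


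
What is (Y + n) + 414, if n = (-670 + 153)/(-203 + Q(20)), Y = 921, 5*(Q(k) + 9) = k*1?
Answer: 278197/208 ≈ 1337.5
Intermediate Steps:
Q(k) = -9 + k/5 (Q(k) = -9 + (k*1)/5 = -9 + k/5)
n = 517/208 (n = (-670 + 153)/(-203 + (-9 + (1/5)*20)) = -517/(-203 + (-9 + 4)) = -517/(-203 - 5) = -517/(-208) = -517*(-1/208) = 517/208 ≈ 2.4856)
(Y + n) + 414 = (921 + 517/208) + 414 = 192085/208 + 414 = 278197/208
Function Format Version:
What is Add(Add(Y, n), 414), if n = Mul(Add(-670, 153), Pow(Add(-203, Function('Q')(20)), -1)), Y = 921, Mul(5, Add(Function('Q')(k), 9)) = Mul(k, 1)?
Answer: Rational(278197, 208) ≈ 1337.5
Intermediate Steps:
Function('Q')(k) = Add(-9, Mul(Rational(1, 5), k)) (Function('Q')(k) = Add(-9, Mul(Rational(1, 5), Mul(k, 1))) = Add(-9, Mul(Rational(1, 5), k)))
n = Rational(517, 208) (n = Mul(Add(-670, 153), Pow(Add(-203, Add(-9, Mul(Rational(1, 5), 20))), -1)) = Mul(-517, Pow(Add(-203, Add(-9, 4)), -1)) = Mul(-517, Pow(Add(-203, -5), -1)) = Mul(-517, Pow(-208, -1)) = Mul(-517, Rational(-1, 208)) = Rational(517, 208) ≈ 2.4856)
Add(Add(Y, n), 414) = Add(Add(921, Rational(517, 208)), 414) = Add(Rational(192085, 208), 414) = Rational(278197, 208)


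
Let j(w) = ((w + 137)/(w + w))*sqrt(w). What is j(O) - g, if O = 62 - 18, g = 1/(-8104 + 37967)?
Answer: -1/29863 + 181*sqrt(11)/44 ≈ 13.643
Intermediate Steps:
g = 1/29863 ≈ 3.3486e-5
O = 44
j(w) = (137 + w)/(2*sqrt(w)) (j(w) = ((137 + w)/((2*w)))*sqrt(w) = ((137 + w)*(1/(2*w)))*sqrt(w) = ((137 + w)/(2*w))*sqrt(w) = (137 + w)/(2*sqrt(w)))
j(O) - g = (137 + 44)/(2*sqrt(44)) - 1*1/29863 = (1/2)*(sqrt(11)/22)*181 - 1/29863 = 181*sqrt(11)/44 - 1/29863 = -1/29863 + 181*sqrt(11)/44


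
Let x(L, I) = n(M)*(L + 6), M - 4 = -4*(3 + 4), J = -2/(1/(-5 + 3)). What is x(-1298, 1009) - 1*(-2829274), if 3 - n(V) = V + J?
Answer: 2799558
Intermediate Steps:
J = 4 (J = -2/(1/(-2)) = -2/(-½) = -2*(-2) = 4)
M = -24 (M = 4 - 4*(3 + 4) = 4 - 4*7 = 4 - 28 = -24)
n(V) = -1 - V (n(V) = 3 - (V + 4) = 3 - (4 + V) = 3 + (-4 - V) = -1 - V)
x(L, I) = 138 + 23*L (x(L, I) = (-1 - 1*(-24))*(L + 6) = (-1 + 24)*(6 + L) = 23*(6 + L) = 138 + 23*L)
x(-1298, 1009) - 1*(-2829274) = (138 + 23*(-1298)) - 1*(-2829274) = (138 - 29854) + 2829274 = -29716 + 2829274 = 2799558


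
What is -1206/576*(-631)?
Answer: 42277/32 ≈ 1321.2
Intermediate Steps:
-1206/576*(-631) = -1*67/32*(-631) = -67/32*(-631) = 42277/32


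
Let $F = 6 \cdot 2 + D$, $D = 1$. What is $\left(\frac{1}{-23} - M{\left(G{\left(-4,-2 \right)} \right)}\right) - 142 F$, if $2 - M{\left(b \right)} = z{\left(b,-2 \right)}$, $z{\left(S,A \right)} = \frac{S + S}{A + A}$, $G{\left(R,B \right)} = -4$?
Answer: $- \frac{42459}{23} \approx -1846.0$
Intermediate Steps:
$z{\left(S,A \right)} = \frac{S}{A}$ ($z{\left(S,A \right)} = \frac{2 S}{2 A} = 2 S \frac{1}{2 A} = \frac{S}{A}$)
$M{\left(b \right)} = 2 + \frac{b}{2}$ ($M{\left(b \right)} = 2 - \frac{b}{-2} = 2 - b \left(- \frac{1}{2}\right) = 2 - - \frac{b}{2} = 2 + \frac{b}{2}$)
$F = 13$ ($F = 6 \cdot 2 + 1 = 12 + 1 = 13$)
$\left(\frac{1}{-23} - M{\left(G{\left(-4,-2 \right)} \right)}\right) - 142 F = \left(\frac{1}{-23} - \left(2 + \frac{1}{2} \left(-4\right)\right)\right) - 1846 = \left(- \frac{1}{23} - \left(2 - 2\right)\right) - 1846 = \left(- \frac{1}{23} - 0\right) - 1846 = \left(- \frac{1}{23} + 0\right) - 1846 = - \frac{1}{23} - 1846 = - \frac{42459}{23}$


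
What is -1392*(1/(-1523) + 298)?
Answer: -631763376/1523 ≈ -4.1482e+5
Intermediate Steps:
-1392*(1/(-1523) + 298) = -1392*(-1/1523 + 298) = -1392*453853/1523 = -1*631763376/1523 = -631763376/1523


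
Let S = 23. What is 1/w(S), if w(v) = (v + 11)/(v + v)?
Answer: 23/17 ≈ 1.3529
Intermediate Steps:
w(v) = (11 + v)/(2*v) (w(v) = (11 + v)/((2*v)) = (11 + v)*(1/(2*v)) = (11 + v)/(2*v))
1/w(S) = 1/((½)*(11 + 23)/23) = 1/((½)*(1/23)*34) = 1/(17/23) = 23/17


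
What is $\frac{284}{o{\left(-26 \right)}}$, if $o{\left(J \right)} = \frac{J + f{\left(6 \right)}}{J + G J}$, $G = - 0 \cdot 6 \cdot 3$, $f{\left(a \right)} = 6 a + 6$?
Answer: $- \frac{923}{2} \approx -461.5$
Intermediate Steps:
$f{\left(a \right)} = 6 + 6 a$
$G = 0$ ($G = - 0 \cdot 3 = \left(-1\right) 0 = 0$)
$o{\left(J \right)} = \frac{42 + J}{J}$ ($o{\left(J \right)} = \frac{J + \left(6 + 6 \cdot 6\right)}{J + 0 J} = \frac{J + \left(6 + 36\right)}{J + 0} = \frac{J + 42}{J} = \frac{42 + J}{J}$)
$\frac{284}{o{\left(-26 \right)}} = \frac{284}{\frac{1}{-26} \left(42 - 26\right)} = \frac{284}{\left(- \frac{1}{26}\right) 16} = \frac{284}{- \frac{8}{13}} = 284 \left(- \frac{13}{8}\right) = - \frac{923}{2}$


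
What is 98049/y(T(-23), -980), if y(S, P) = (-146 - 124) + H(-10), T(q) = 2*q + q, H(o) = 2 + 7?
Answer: -1127/3 ≈ -375.67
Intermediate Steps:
H(o) = 9
T(q) = 3*q
y(S, P) = -261 (y(S, P) = (-146 - 124) + 9 = -270 + 9 = -261)
98049/y(T(-23), -980) = 98049/(-261) = 98049*(-1/261) = -1127/3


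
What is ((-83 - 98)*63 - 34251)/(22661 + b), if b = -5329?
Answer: -3261/1238 ≈ -2.6341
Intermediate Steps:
((-83 - 98)*63 - 34251)/(22661 + b) = ((-83 - 98)*63 - 34251)/(22661 - 5329) = (-181*63 - 34251)/17332 = (-11403 - 34251)*(1/17332) = -45654*1/17332 = -3261/1238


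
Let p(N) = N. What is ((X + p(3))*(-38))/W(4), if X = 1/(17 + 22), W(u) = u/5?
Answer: -5605/39 ≈ -143.72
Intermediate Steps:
W(u) = u/5 (W(u) = u*(1/5) = u/5)
X = 1/39 ≈ 0.025641
((X + p(3))*(-38))/W(4) = ((1/39 + 3)*(-38))/(((1/5)*4)) = ((118/39)*(-38))/(4/5) = -4484/39*5/4 = -5605/39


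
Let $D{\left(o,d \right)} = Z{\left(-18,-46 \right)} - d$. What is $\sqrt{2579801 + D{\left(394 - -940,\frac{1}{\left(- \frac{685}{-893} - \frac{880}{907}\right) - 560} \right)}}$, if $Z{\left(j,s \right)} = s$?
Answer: $\frac{103 \sqrt{50062508283999310970}}{453737105} \approx 1606.2$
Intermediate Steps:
$D{\left(o,d \right)} = -46 - d$
$\sqrt{2579801 + D{\left(394 - -940,\frac{1}{\left(- \frac{685}{-893} - \frac{880}{907}\right) - 560} \right)}} = \sqrt{2579801 - \left(46 + \frac{1}{\left(- \frac{685}{-893} - \frac{880}{907}\right) - 560}\right)} = \sqrt{2579801 - \left(46 + \frac{1}{\left(\left(-685\right) \left(- \frac{1}{893}\right) - \frac{880}{907}\right) - 560}\right)} = \sqrt{2579801 - \left(46 + \frac{1}{\left(\frac{685}{893} - \frac{880}{907}\right) - 560}\right)} = \sqrt{2579801 - \left(46 + \frac{1}{- \frac{164545}{809951} - 560}\right)} = \sqrt{2579801 - \frac{20871096879}{453737105}} = \sqrt{\frac{1170530566119226}{453737105}} = \frac{103 \sqrt{50062508283999310970}}{453737105}$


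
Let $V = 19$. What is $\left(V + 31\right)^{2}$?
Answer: $2500$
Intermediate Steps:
$\left(V + 31\right)^{2} = \left(19 + 31\right)^{2} = 50^{2} = 2500$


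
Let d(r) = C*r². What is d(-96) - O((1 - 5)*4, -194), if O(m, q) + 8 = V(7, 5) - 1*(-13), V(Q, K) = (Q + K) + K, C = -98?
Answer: -903190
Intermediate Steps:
d(r) = -98*r²
V(Q, K) = Q + 2*K (V(Q, K) = (K + Q) + K = Q + 2*K)
O(m, q) = 22 (O(m, q) = -8 + ((7 + 2*5) - 1*(-13)) = -8 + ((7 + 10) + 13) = -8 + (17 + 13) = -8 + 30 = 22)
d(-96) - O((1 - 5)*4, -194) = -98*(-96)² - 1*22 = -98*9216 - 22 = -903168 - 22 = -903190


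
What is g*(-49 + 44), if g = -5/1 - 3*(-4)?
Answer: -35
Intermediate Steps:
g = 7 (g = -5*1 + 12 = -5 + 12 = 7)
g*(-49 + 44) = 7*(-49 + 44) = 7*(-5) = -35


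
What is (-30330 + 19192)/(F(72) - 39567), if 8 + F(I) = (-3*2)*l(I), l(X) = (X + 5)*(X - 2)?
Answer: 11138/71915 ≈ 0.15488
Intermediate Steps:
l(X) = (-2 + X)*(5 + X) (l(X) = (5 + X)*(-2 + X) = (-2 + X)*(5 + X))
F(I) = 52 - 18*I - 6*I² (F(I) = -8 + (-3*2)*(-10 + I² + 3*I) = -8 - 6*(-10 + I² + 3*I) = -8 + (60 - 18*I - 6*I²) = 52 - 18*I - 6*I²)
(-30330 + 19192)/(F(72) - 39567) = (-30330 + 19192)/((52 - 18*72 - 6*72²) - 39567) = -11138/((52 - 1296 - 6*5184) - 39567) = -11138/((52 - 1296 - 31104) - 39567) = -11138/(-32348 - 39567) = -11138/(-71915) = -11138*(-1/71915) = 11138/71915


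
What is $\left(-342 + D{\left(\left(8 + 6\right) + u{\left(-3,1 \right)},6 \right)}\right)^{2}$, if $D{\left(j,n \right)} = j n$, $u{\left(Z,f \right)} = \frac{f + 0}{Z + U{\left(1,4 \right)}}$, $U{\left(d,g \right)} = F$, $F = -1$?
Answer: $\frac{269361}{4} \approx 67340.0$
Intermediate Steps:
$U{\left(d,g \right)} = -1$
$u{\left(Z,f \right)} = \frac{f}{-1 + Z}$ ($u{\left(Z,f \right)} = \frac{f + 0}{Z - 1} = \frac{f}{-1 + Z}$)
$\left(-342 + D{\left(\left(8 + 6\right) + u{\left(-3,1 \right)},6 \right)}\right)^{2} = \left(-342 + \left(\left(8 + 6\right) + 1 \frac{1}{-1 - 3}\right) 6\right)^{2} = \left(-342 + \left(14 + 1 \frac{1}{-4}\right) 6\right)^{2} = \left(-342 + \left(14 + 1 \left(- \frac{1}{4}\right)\right) 6\right)^{2} = \left(-342 + \left(14 - \frac{1}{4}\right) 6\right)^{2} = \left(-342 + \frac{55}{4} \cdot 6\right)^{2} = \left(-342 + \frac{165}{2}\right)^{2} = \left(- \frac{519}{2}\right)^{2} = \frac{269361}{4}$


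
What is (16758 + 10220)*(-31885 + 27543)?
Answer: -117138476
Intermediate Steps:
(16758 + 10220)*(-31885 + 27543) = 26978*(-4342) = -117138476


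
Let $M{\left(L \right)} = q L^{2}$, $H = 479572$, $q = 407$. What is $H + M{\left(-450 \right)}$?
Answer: $82897072$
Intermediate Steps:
$M{\left(L \right)} = 407 L^{2}$
$H + M{\left(-450 \right)} = 479572 + 407 \left(-450\right)^{2} = 479572 + 407 \cdot 202500 = 479572 + 82417500 = 82897072$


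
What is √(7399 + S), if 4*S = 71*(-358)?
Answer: √4178/2 ≈ 32.319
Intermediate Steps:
S = -12709/2 (S = (71*(-358))/4 = (¼)*(-25418) = -12709/2 ≈ -6354.5)
√(7399 + S) = √(7399 - 12709/2) = √(2089/2) = √4178/2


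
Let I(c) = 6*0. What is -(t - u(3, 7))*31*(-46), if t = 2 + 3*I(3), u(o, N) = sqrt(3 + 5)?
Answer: 2852 - 2852*sqrt(2) ≈ -1181.3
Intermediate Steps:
I(c) = 0
u(o, N) = 2*sqrt(2) (u(o, N) = sqrt(8) = 2*sqrt(2))
t = 2 (t = 2 + 3*0 = 2 + 0 = 2)
-(t - u(3, 7))*31*(-46) = -(2 - 2*sqrt(2))*31*(-46) = -(62 - 62*sqrt(2))*(-46) = -(-2852 + 2852*sqrt(2)) = 2852 - 2852*sqrt(2)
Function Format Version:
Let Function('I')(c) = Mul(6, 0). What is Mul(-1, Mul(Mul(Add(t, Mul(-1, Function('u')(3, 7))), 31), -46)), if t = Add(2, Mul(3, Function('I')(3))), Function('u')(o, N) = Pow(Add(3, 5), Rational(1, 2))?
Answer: Add(2852, Mul(-2852, Pow(2, Rational(1, 2)))) ≈ -1181.3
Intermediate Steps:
Function('I')(c) = 0
Function('u')(o, N) = Mul(2, Pow(2, Rational(1, 2))) (Function('u')(o, N) = Pow(8, Rational(1, 2)) = Mul(2, Pow(2, Rational(1, 2))))
t = 2 (t = Add(2, Mul(3, 0)) = Add(2, 0) = 2)
Mul(-1, Mul(Mul(Add(t, Mul(-1, Function('u')(3, 7))), 31), -46)) = Mul(-1, Mul(Mul(Add(2, Mul(-1, Mul(2, Pow(2, Rational(1, 2))))), 31), -46)) = Mul(-1, Mul(Mul(Add(2, Mul(-2, Pow(2, Rational(1, 2)))), 31), -46)) = Mul(-1, Mul(Add(62, Mul(-62, Pow(2, Rational(1, 2)))), -46)) = Mul(-1, Add(-2852, Mul(2852, Pow(2, Rational(1, 2))))) = Add(2852, Mul(-2852, Pow(2, Rational(1, 2))))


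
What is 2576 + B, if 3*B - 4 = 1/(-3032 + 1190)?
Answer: 14242343/5526 ≈ 2577.3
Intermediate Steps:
B = 7367/5526 (B = 4/3 + 1/(3*(-3032 + 1190)) = 4/3 + (⅓)/(-1842) = 4/3 + (⅓)*(-1/1842) = 4/3 - 1/5526 = 7367/5526 ≈ 1.3332)
2576 + B = 2576 + 7367/5526 = 14242343/5526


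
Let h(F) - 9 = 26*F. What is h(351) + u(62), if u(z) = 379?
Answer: 9514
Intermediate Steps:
h(F) = 9 + 26*F
h(351) + u(62) = (9 + 26*351) + 379 = (9 + 9126) + 379 = 9135 + 379 = 9514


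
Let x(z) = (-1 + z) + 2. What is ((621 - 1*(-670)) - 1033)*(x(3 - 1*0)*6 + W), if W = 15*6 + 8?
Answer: 31476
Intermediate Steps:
x(z) = 1 + z
W = 98 (W = 90 + 8 = 98)
((621 - 1*(-670)) - 1033)*(x(3 - 1*0)*6 + W) = ((621 - 1*(-670)) - 1033)*((1 + (3 - 1*0))*6 + 98) = ((621 + 670) - 1033)*((1 + (3 + 0))*6 + 98) = (1291 - 1033)*((1 + 3)*6 + 98) = 258*(4*6 + 98) = 258*(24 + 98) = 258*122 = 31476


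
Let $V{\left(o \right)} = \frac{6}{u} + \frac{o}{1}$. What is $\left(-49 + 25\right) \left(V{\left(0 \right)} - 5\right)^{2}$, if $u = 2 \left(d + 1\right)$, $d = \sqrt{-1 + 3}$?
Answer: $-1968 + 1152 \sqrt{2} \approx -338.83$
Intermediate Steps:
$d = \sqrt{2} \approx 1.4142$
$u = 2 + 2 \sqrt{2}$ ($u = 2 \left(\sqrt{2} + 1\right) = 2 \left(1 + \sqrt{2}\right) = 2 + 2 \sqrt{2} \approx 4.8284$)
$V{\left(o \right)} = o + \frac{6}{2 + 2 \sqrt{2}}$ ($V{\left(o \right)} = \frac{6}{2 + 2 \sqrt{2}} + \frac{o}{1} = \frac{6}{2 + 2 \sqrt{2}} + o 1 = \frac{6}{2 + 2 \sqrt{2}} + o = o + \frac{6}{2 + 2 \sqrt{2}}$)
$\left(-49 + 25\right) \left(V{\left(0 \right)} - 5\right)^{2} = \left(-49 + 25\right) \left(\left(-3 + 0 + 3 \sqrt{2}\right) - 5\right)^{2} = - 24 \left(\left(-3 + 3 \sqrt{2}\right) - 5\right)^{2} = - 24 \left(-8 + 3 \sqrt{2}\right)^{2}$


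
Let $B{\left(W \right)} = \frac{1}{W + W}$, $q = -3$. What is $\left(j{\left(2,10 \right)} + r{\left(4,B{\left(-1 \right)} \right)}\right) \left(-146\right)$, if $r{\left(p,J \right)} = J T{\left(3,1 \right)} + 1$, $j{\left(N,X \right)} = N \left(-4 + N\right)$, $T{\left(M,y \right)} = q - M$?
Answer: $0$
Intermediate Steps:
$B{\left(W \right)} = \frac{1}{2 W}$
$T{\left(M,y \right)} = -3 - M$
$r{\left(p,J \right)} = 1 - 6 J$ ($r{\left(p,J \right)} = J \left(-3 - 3\right) + 1 = J \left(-6\right) + 1 = - 6 J + 1 = 1 - 6 J$)
$\left(j{\left(2,10 \right)} + r{\left(4,B{\left(-1 \right)} \right)}\right) \left(-146\right) = \left(2 \left(-4 + 2\right) - \left(-1 + 6 \frac{1}{2 \left(-1\right)}\right)\right) \left(-146\right) = \left(2 \left(-2\right) - \left(-1 + 6 \cdot \frac{1}{2} \left(-1\right)\right)\right) \left(-146\right) = \left(-4 + \left(1 - -3\right)\right) \left(-146\right) = \left(-4 + \left(1 + 3\right)\right) \left(-146\right) = \left(-4 + 4\right) \left(-146\right) = 0 \left(-146\right) = 0$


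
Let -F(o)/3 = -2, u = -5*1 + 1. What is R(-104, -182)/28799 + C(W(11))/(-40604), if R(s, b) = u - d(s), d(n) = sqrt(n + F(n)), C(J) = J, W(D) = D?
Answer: -479205/1169354596 - 7*I*sqrt(2)/28799 ≈ -0.0004098 - 0.00034374*I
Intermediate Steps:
u = -4 (u = -5 + 1 = -4)
F(o) = 6 (F(o) = -3*(-2) = 6)
d(n) = sqrt(6 + n) (d(n) = sqrt(n + 6) = sqrt(6 + n))
R(s, b) = -4 - sqrt(6 + s)
R(-104, -182)/28799 + C(W(11))/(-40604) = (-4 - sqrt(6 - 104))/28799 + 11/(-40604) = (-4 - sqrt(-98))*(1/28799) + 11*(-1/40604) = (-4 - 7*I*sqrt(2))*(1/28799) - 11/40604 = (-4/28799 - 7*I*sqrt(2)/28799) - 11/40604 = -479205/1169354596 - 7*I*sqrt(2)/28799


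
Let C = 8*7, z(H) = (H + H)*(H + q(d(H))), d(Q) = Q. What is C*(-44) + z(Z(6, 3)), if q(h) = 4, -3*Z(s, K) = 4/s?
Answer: -199720/81 ≈ -2465.7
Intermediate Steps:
Z(s, K) = -4/(3*s)
z(H) = 2*H*(4 + H) (z(H) = (H + H)*(H + 4) = (2*H)*(4 + H) = 2*H*(4 + H))
C = 56
C*(-44) + z(Z(6, 3)) = 56*(-44) + 2*(-4/3/6)*(4 - 4/3/6) = -2464 + 2*(-4/3*⅙)*(4 - 4/3*⅙) = -2464 + 2*(-2/9)*(4 - 2/9) = -2464 + 2*(-2/9)*(34/9) = -2464 - 136/81 = -199720/81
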